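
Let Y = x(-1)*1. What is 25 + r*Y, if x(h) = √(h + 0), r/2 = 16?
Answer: 25 + 32*I ≈ 25.0 + 32.0*I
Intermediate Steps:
r = 32 (r = 2*16 = 32)
x(h) = √h
Y = I (Y = √(-1)*1 = I*1 = I ≈ 1.0*I)
25 + r*Y = 25 + 32*I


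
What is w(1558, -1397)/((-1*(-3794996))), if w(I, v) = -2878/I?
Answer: -1439/2956301884 ≈ -4.8676e-7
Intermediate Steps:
w(1558, -1397)/((-1*(-3794996))) = (-2878/1558)/((-1*(-3794996))) = -2878*1/1558/3794996 = -1439/779*1/3794996 = -1439/2956301884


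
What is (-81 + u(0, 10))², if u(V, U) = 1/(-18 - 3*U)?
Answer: 15124321/2304 ≈ 6564.4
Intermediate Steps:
(-81 + u(0, 10))² = (-81 - 1/(18 + 3*10))² = (-81 - 1/(18 + 30))² = (-81 - 1/48)² = (-3889/48)² = 15124321/2304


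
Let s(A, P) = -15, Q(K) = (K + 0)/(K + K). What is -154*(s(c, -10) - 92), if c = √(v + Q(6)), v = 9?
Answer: 16478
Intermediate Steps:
Q(K) = ½ (Q(K) = K/((2*K)) = K*(1/(2*K)) = ½)
c = √38/2 (c = √(9 + ½) = √(19/2) = √38/2 ≈ 3.0822)
-154*(s(c, -10) - 92) = -154*(-15 - 92) = -154*(-107) = 16478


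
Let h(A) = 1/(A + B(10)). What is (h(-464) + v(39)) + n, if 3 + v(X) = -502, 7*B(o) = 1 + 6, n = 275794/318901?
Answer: -74436463594/147651163 ≈ -504.14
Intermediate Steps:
n = 275794/318901 (n = 275794*(1/318901) = 275794/318901 ≈ 0.86483)
B(o) = 1 (B(o) = (1 + 6)/7 = (1/7)*7 = 1)
v(X) = -505 (v(X) = -3 - 502 = -505)
h(A) = 1/(1 + A) (h(A) = 1/(A + 1) = 1/(1 + A))
(h(-464) + v(39)) + n = (1/(1 - 464) - 505) + 275794/318901 = (1/(-463) - 505) + 275794/318901 = (-1/463 - 505) + 275794/318901 = -233816/463 + 275794/318901 = -74436463594/147651163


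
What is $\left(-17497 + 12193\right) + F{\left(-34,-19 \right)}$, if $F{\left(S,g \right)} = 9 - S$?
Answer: $-5261$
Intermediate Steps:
$\left(-17497 + 12193\right) + F{\left(-34,-19 \right)} = \left(-17497 + 12193\right) + \left(9 - -34\right) = -5304 + \left(9 + 34\right) = -5304 + 43 = -5261$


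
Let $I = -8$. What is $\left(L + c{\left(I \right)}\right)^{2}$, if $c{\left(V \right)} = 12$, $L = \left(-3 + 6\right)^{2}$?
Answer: $441$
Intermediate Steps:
$L = 9$ ($L = 3^{2} = 9$)
$\left(L + c{\left(I \right)}\right)^{2} = \left(9 + 12\right)^{2} = 21^{2} = 441$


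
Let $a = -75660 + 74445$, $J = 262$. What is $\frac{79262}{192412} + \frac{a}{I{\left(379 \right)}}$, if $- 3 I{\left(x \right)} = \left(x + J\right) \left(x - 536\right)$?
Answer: $\frac{3637674077}{9681883222} \approx 0.37572$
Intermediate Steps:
$a = -1215$
$I{\left(x \right)} = - \frac{\left(-536 + x\right) \left(262 + x\right)}{3}$ ($I{\left(x \right)} = - \frac{\left(x + 262\right) \left(x - 536\right)}{3} = - \frac{\left(262 + x\right) \left(-536 + x\right)}{3} = - \frac{\left(-536 + x\right) \left(262 + x\right)}{3}$)
$\frac{79262}{192412} + \frac{a}{I{\left(379 \right)}} = \frac{79262}{192412} - \frac{1215}{\frac{140432}{3} - \frac{379^{2}}{3} + \frac{274}{3} \cdot 379} = 79262 \cdot \frac{1}{192412} - \frac{1215}{\frac{140432}{3} - \frac{143641}{3} + \frac{103846}{3}} = \frac{39631}{96206} - \frac{1215}{\frac{140432}{3} - \frac{143641}{3} + \frac{103846}{3}} = \frac{39631}{96206} - \frac{1215}{\frac{100637}{3}} = \frac{39631}{96206} - \frac{3645}{100637} = \frac{3637674077}{9681883222}$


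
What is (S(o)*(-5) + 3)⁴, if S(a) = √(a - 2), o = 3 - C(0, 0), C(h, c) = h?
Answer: 16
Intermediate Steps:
o = 3 (o = 3 - 1*0 = 3 + 0 = 3)
S(a) = √(-2 + a)
(S(o)*(-5) + 3)⁴ = (√(-2 + 3)*(-5) + 3)⁴ = (√1*(-5) + 3)⁴ = (1*(-5) + 3)⁴ = (-5 + 3)⁴ = (-2)⁴ = 16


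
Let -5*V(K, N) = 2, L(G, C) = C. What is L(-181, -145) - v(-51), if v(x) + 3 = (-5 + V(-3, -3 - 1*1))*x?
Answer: -2087/5 ≈ -417.40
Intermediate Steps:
V(K, N) = -⅖ (V(K, N) = -⅕*2 = -⅖)
v(x) = -3 - 27*x/5 (v(x) = -3 + (-5 - ⅖)*x = -3 - 27*x/5)
L(-181, -145) - v(-51) = -145 - (-3 - 27/5*(-51)) = -145 - (-3 + 1377/5) = -145 - 1*1362/5 = -145 - 1362/5 = -2087/5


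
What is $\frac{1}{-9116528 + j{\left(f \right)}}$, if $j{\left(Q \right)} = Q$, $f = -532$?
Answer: $- \frac{1}{9117060} \approx -1.0968 \cdot 10^{-7}$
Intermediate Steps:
$\frac{1}{-9116528 + j{\left(f \right)}} = \frac{1}{-9116528 - 532} = \frac{1}{-9117060} = - \frac{1}{9117060}$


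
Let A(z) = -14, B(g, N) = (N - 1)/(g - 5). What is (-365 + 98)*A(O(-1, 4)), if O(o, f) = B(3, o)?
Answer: 3738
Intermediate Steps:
B(g, N) = (-1 + N)/(-5 + g)
O(o, f) = ½ - o/2 (O(o, f) = (-1 + o)/(-5 + 3) = (-1 + o)/(-2) = -(-1 + o)/2 = ½ - o/2)
(-365 + 98)*A(O(-1, 4)) = (-365 + 98)*(-14) = -267*(-14) = 3738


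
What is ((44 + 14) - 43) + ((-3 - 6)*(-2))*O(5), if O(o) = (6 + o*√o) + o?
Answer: 213 + 90*√5 ≈ 414.25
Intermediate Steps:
O(o) = 6 + o + o^(3/2) (O(o) = (6 + o^(3/2)) + o = 6 + o + o^(3/2))
((44 + 14) - 43) + ((-3 - 6)*(-2))*O(5) = ((44 + 14) - 43) + ((-3 - 6)*(-2))*(6 + 5 + 5^(3/2)) = (58 - 43) + (-9*(-2))*(6 + 5 + 5*√5) = 15 + 18*(11 + 5*√5) = 15 + (198 + 90*√5) = 213 + 90*√5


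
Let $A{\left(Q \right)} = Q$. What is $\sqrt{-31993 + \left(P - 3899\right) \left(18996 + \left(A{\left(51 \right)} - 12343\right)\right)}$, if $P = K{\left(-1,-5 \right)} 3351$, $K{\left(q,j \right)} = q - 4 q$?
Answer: $\sqrt{41224423} \approx 6420.6$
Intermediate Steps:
$K{\left(q,j \right)} = - 3 q$ ($K{\left(q,j \right)} = q - 4 q = - 3 q$)
$P = 10053$ ($P = \left(-3\right) \left(-1\right) 3351 = 3 \cdot 3351 = 10053$)
$\sqrt{-31993 + \left(P - 3899\right) \left(18996 + \left(A{\left(51 \right)} - 12343\right)\right)} = \sqrt{-31993 + \left(10053 - 3899\right) \left(18996 + \left(51 - 12343\right)\right)} = \sqrt{-31993 + 6154 \left(18996 + \left(51 - 12343\right)\right)} = \sqrt{-31993 + 6154 \left(18996 - 12292\right)} = \sqrt{-31993 + 6154 \cdot 6704} = \sqrt{-31993 + 41256416} = \sqrt{41224423}$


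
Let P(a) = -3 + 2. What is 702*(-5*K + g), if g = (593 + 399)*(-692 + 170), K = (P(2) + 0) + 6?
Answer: -363529998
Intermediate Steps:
P(a) = -1
K = 5 (K = (-1 + 0) + 6 = -1 + 6 = 5)
g = -517824 (g = 992*(-522) = -517824)
702*(-5*K + g) = 702*(-5*5 - 517824) = 702*(-25 - 517824) = 702*(-517849) = -363529998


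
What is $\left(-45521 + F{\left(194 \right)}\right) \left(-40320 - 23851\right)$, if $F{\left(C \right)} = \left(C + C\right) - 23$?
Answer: $2897705676$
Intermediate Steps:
$F{\left(C \right)} = -23 + 2 C$ ($F{\left(C \right)} = 2 C - 23 = -23 + 2 C$)
$\left(-45521 + F{\left(194 \right)}\right) \left(-40320 - 23851\right) = \left(-45521 + \left(-23 + 2 \cdot 194\right)\right) \left(-40320 - 23851\right) = \left(-45521 + \left(-23 + 388\right)\right) \left(-64171\right) = \left(-45521 + 365\right) \left(-64171\right) = \left(-45156\right) \left(-64171\right) = 2897705676$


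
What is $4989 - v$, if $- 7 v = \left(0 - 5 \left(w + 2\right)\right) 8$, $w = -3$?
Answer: $\frac{34963}{7} \approx 4994.7$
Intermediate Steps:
$v = - \frac{40}{7}$ ($v = - \frac{\left(0 - 5 \left(-3 + 2\right)\right) 8}{7} = - \frac{\left(0 - -5\right) 8}{7} = - \frac{\left(0 + 5\right) 8}{7} = - \frac{5 \cdot 8}{7} = \left(- \frac{1}{7}\right) 40 = - \frac{40}{7} \approx -5.7143$)
$4989 - v = 4989 - - \frac{40}{7} = 4989 + \frac{40}{7} = \frac{34963}{7}$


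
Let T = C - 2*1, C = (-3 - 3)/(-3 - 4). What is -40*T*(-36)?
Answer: -11520/7 ≈ -1645.7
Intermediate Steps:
C = 6/7 (C = -6/(-7) = -6*(-⅐) = 6/7 ≈ 0.85714)
T = -8/7 (T = 6/7 - 2*1 = 6/7 - 2 = -8/7 ≈ -1.1429)
-40*T*(-36) = -40*(-8/7)*(-36) = (320/7)*(-36) = -11520/7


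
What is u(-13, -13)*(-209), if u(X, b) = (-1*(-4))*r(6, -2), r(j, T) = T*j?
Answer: 10032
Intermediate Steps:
u(X, b) = -48 (u(X, b) = (-1*(-4))*(-2*6) = 4*(-12) = -48)
u(-13, -13)*(-209) = -48*(-209) = 10032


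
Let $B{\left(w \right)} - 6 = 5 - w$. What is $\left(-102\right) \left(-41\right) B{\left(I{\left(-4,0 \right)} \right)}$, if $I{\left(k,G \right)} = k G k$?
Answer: $46002$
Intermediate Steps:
$I{\left(k,G \right)} = G k^{2}$
$B{\left(w \right)} = 11 - w$ ($B{\left(w \right)} = 6 - \left(-5 + w\right) = 11 - w$)
$\left(-102\right) \left(-41\right) B{\left(I{\left(-4,0 \right)} \right)} = \left(-102\right) \left(-41\right) \left(11 - 0 \left(-4\right)^{2}\right) = 4182 \left(11 - 0 \cdot 16\right) = 4182 \left(11 - 0\right) = 4182 \left(11 + 0\right) = 4182 \cdot 11 = 46002$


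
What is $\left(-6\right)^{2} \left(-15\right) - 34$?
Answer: $-574$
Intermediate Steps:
$\left(-6\right)^{2} \left(-15\right) - 34 = 36 \left(-15\right) - 34 = -540 - 34 = -574$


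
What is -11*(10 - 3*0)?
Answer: -110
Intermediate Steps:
-11*(10 - 3*0) = -11*(10 + 0) = -11*10 = -110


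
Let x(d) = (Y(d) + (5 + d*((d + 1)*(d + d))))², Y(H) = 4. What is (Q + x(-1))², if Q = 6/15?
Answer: 165649/25 ≈ 6626.0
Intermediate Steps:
Q = ⅖ (Q = 6*(1/15) = ⅖ ≈ 0.40000)
x(d) = (9 + 2*d²*(1 + d))² (x(d) = (4 + (5 + d*((d + 1)*(d + d))))² = (4 + (5 + d*((1 + d)*(2*d))))² = (4 + (5 + d*(2*d*(1 + d))))² = (4 + (5 + 2*d²*(1 + d)))² = (9 + 2*d²*(1 + d))²)
(Q + x(-1))² = (⅖ + (9 + 2*(-1)² + 2*(-1)³)²)² = (⅖ + (9 + 2*1 + 2*(-1))²)² = (⅖ + (9 + 2 - 2)²)² = (⅖ + 9²)² = (⅖ + 81)² = (407/5)² = 165649/25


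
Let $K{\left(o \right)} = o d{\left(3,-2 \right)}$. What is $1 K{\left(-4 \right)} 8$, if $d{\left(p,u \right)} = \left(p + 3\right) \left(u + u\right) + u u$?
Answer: $640$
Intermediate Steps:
$d{\left(p,u \right)} = u^{2} + 2 u \left(3 + p\right)$ ($d{\left(p,u \right)} = \left(3 + p\right) 2 u + u^{2} = 2 u \left(3 + p\right) + u^{2} = u^{2} + 2 u \left(3 + p\right)$)
$K{\left(o \right)} = - 20 o$ ($K{\left(o \right)} = o \left(- 2 \left(6 - 2 + 2 \cdot 3\right)\right) = o \left(- 2 \left(6 - 2 + 6\right)\right) = o \left(\left(-2\right) 10\right) = o \left(-20\right) = - 20 o$)
$1 K{\left(-4 \right)} 8 = 1 \left(\left(-20\right) \left(-4\right)\right) 8 = 1 \cdot 80 \cdot 8 = 80 \cdot 8 = 640$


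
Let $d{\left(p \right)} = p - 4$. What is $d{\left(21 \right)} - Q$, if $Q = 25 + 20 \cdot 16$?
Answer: $-328$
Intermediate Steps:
$d{\left(p \right)} = -4 + p$
$Q = 345$ ($Q = 25 + 320 = 345$)
$d{\left(21 \right)} - Q = \left(-4 + 21\right) - 345 = 17 - 345 = -328$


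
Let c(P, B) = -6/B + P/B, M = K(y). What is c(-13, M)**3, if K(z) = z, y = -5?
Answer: 6859/125 ≈ 54.872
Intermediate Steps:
M = -5
c(-13, M)**3 = ((-6 - 13)/(-5))**3 = (-1/5*(-19))**3 = (19/5)**3 = 6859/125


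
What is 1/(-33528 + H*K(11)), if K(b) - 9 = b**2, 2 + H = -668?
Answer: -1/120628 ≈ -8.2899e-6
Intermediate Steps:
H = -670 (H = -2 - 668 = -670)
K(b) = 9 + b**2
1/(-33528 + H*K(11)) = 1/(-33528 - 670*(9 + 11**2)) = 1/(-33528 - 670*(9 + 121)) = 1/(-33528 - 670*130) = 1/(-33528 - 87100) = 1/(-120628) = -1/120628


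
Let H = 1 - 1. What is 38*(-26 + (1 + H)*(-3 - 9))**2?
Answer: 54872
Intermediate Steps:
H = 0
38*(-26 + (1 + H)*(-3 - 9))**2 = 38*(-26 + (1 + 0)*(-3 - 9))**2 = 38*(-26 + 1*(-12))**2 = 38*(-26 - 12)**2 = 38*(-38)**2 = 38*1444 = 54872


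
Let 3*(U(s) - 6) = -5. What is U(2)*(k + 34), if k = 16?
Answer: 650/3 ≈ 216.67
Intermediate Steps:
U(s) = 13/3 (U(s) = 6 + (⅓)*(-5) = 6 - 5/3 = 13/3)
U(2)*(k + 34) = 13*(16 + 34)/3 = (13/3)*50 = 650/3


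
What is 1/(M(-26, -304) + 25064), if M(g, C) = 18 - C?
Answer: 1/25386 ≈ 3.9392e-5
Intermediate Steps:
1/(M(-26, -304) + 25064) = 1/((18 - 1*(-304)) + 25064) = 1/((18 + 304) + 25064) = 1/(322 + 25064) = 1/25386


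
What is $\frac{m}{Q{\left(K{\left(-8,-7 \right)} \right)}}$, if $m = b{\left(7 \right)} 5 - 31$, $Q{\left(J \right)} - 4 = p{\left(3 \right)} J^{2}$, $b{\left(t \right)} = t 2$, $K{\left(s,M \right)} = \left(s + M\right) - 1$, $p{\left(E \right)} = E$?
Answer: $\frac{39}{772} \approx 0.050518$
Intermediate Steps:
$K{\left(s,M \right)} = -1 + M + s$ ($K{\left(s,M \right)} = \left(M + s\right) - 1 = -1 + M + s$)
$b{\left(t \right)} = 2 t$
$Q{\left(J \right)} = 4 + 3 J^{2}$
$m = 39$ ($m = 2 \cdot 7 \cdot 5 - 31 = 14 \cdot 5 - 31 = 70 - 31 = 39$)
$\frac{m}{Q{\left(K{\left(-8,-7 \right)} \right)}} = \frac{39}{4 + 3 \left(-1 - 7 - 8\right)^{2}} = \frac{39}{4 + 3 \left(-16\right)^{2}} = \frac{39}{4 + 3 \cdot 256} = \frac{39}{4 + 768} = \frac{39}{772}$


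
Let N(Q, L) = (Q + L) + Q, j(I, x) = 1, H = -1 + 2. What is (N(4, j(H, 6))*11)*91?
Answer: 9009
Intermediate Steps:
H = 1
N(Q, L) = L + 2*Q (N(Q, L) = (L + Q) + Q = L + 2*Q)
(N(4, j(H, 6))*11)*91 = ((1 + 2*4)*11)*91 = ((1 + 8)*11)*91 = (9*11)*91 = 99*91 = 9009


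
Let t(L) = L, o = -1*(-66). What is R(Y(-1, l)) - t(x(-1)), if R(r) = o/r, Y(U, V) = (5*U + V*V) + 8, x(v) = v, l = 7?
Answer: 59/26 ≈ 2.2692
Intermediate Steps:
Y(U, V) = 8 + V**2 + 5*U (Y(U, V) = (5*U + V**2) + 8 = (V**2 + 5*U) + 8 = 8 + V**2 + 5*U)
o = 66
R(r) = 66/r
R(Y(-1, l)) - t(x(-1)) = 66/(8 + 7**2 + 5*(-1)) - 1*(-1) = 66/(8 + 49 - 5) + 1 = 66/52 + 1 = 66*(1/52) + 1 = 33/26 + 1 = 59/26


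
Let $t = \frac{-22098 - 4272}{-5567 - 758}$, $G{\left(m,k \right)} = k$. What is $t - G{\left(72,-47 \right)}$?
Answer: $\frac{64729}{1265} \approx 51.169$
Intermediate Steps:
$t = \frac{5274}{1265}$ ($t = - \frac{26370}{-6325} = \left(-26370\right) \left(- \frac{1}{6325}\right) = \frac{5274}{1265} \approx 4.1692$)
$t - G{\left(72,-47 \right)} = \frac{5274}{1265} - -47 = \frac{5274}{1265} + 47 = \frac{64729}{1265}$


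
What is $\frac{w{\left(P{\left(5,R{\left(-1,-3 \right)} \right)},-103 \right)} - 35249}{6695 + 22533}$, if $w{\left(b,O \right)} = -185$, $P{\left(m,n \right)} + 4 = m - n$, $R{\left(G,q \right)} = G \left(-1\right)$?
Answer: $- \frac{17717}{14614} \approx -1.2123$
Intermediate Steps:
$R{\left(G,q \right)} = - G$
$P{\left(m,n \right)} = -4 + m - n$ ($P{\left(m,n \right)} = -4 + \left(m - n\right) = -4 + m - n$)
$\frac{w{\left(P{\left(5,R{\left(-1,-3 \right)} \right)},-103 \right)} - 35249}{6695 + 22533} = \frac{-185 - 35249}{6695 + 22533} = - \frac{35434}{29228} = \left(-35434\right) \frac{1}{29228} = - \frac{17717}{14614}$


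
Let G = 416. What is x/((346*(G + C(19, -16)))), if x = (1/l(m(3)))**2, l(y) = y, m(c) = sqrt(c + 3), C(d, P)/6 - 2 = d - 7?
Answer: 1/1038000 ≈ 9.6339e-7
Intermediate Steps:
C(d, P) = -30 + 6*d (C(d, P) = 12 + 6*(d - 7) = 12 + 6*(-7 + d) = 12 + (-42 + 6*d) = -30 + 6*d)
m(c) = sqrt(3 + c)
x = 1/6 (x = (1/(sqrt(3 + 3)))**2 = (1/(sqrt(6)))**2 = (sqrt(6)/6)**2 = 1/6 ≈ 0.16667)
x/((346*(G + C(19, -16)))) = 1/(6*((346*(416 + (-30 + 6*19))))) = 1/(6*((346*(416 + (-30 + 114))))) = 1/(6*((346*(416 + 84)))) = 1/(6*((346*500))) = (1/6)/173000 = (1/6)*(1/173000) = 1/1038000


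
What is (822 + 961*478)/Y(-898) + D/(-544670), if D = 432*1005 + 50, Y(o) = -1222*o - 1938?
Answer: -1607108637/4261723729 ≈ -0.37710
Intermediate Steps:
Y(o) = -1938 - 1222*o
D = 434210 (D = 434160 + 50 = 434210)
(822 + 961*478)/Y(-898) + D/(-544670) = (822 + 961*478)/(-1938 - 1222*(-898)) + 434210/(-544670) = (822 + 459358)/(-1938 + 1097356) + 434210*(-1/544670) = 460180/1095418 - 6203/7781 = 460180*(1/1095418) - 6203/7781 = 230090/547709 - 6203/7781 = -1607108637/4261723729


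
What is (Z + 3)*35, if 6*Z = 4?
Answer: 385/3 ≈ 128.33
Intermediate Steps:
Z = ⅔ (Z = (⅙)*4 = ⅔ ≈ 0.66667)
(Z + 3)*35 = (⅔ + 3)*35 = (11/3)*35 = 385/3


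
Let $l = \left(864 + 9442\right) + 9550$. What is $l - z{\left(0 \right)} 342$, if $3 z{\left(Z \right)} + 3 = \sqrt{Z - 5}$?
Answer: $20198 - 114 i \sqrt{5} \approx 20198.0 - 254.91 i$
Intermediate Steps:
$z{\left(Z \right)} = -1 + \frac{\sqrt{-5 + Z}}{3}$ ($z{\left(Z \right)} = -1 + \frac{\sqrt{Z - 5}}{3} = -1 + \frac{\sqrt{-5 + Z}}{3}$)
$l = 19856$ ($l = 10306 + 9550 = 19856$)
$l - z{\left(0 \right)} 342 = 19856 - \left(-1 + \frac{\sqrt{-5 + 0}}{3}\right) 342 = 19856 - \left(-1 + \frac{\sqrt{-5}}{3}\right) 342 = 19856 - \left(-1 + \frac{i \sqrt{5}}{3}\right) 342 = 19856 - \left(-342 + 114 i \sqrt{5}\right) = 19856 + \left(342 - 114 i \sqrt{5}\right) = 20198 - 114 i \sqrt{5}$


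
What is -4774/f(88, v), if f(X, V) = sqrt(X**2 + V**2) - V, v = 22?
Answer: -217/16 - 217*sqrt(17)/16 ≈ -69.482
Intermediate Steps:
f(X, V) = sqrt(V**2 + X**2) - V
-4774/f(88, v) = -4774/(sqrt(22**2 + 88**2) - 1*22) = -4774/(sqrt(484 + 7744) - 22) = -4774/(sqrt(8228) - 22) = -4774/(22*sqrt(17) - 22) = -4774/(-22 + 22*sqrt(17))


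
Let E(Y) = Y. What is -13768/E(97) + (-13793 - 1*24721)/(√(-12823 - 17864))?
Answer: -13768/97 + 12838*I*√30687/10229 ≈ -141.94 + 219.86*I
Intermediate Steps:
-13768/E(97) + (-13793 - 1*24721)/(√(-12823 - 17864)) = -13768/97 + (-13793 - 1*24721)/(√(-12823 - 17864)) = -13768*1/97 + (-13793 - 24721)/(√(-30687)) = -13768/97 - 38514*(-I*√30687/30687) = -13768/97 - (-12838)*I*√30687/10229 = -13768/97 + 12838*I*√30687/10229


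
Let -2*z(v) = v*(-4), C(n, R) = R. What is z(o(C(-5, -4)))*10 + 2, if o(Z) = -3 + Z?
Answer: -138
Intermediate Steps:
z(v) = 2*v (z(v) = -v*(-4)/2 = -(-2)*v = 2*v)
z(o(C(-5, -4)))*10 + 2 = (2*(-3 - 4))*10 + 2 = (2*(-7))*10 + 2 = -14*10 + 2 = -140 + 2 = -138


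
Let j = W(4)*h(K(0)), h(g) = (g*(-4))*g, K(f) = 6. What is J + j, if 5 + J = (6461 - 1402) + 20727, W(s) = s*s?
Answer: 23477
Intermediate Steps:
W(s) = s**2
h(g) = -4*g**2 (h(g) = (-4*g)*g = -4*g**2)
J = 25781 (J = -5 + ((6461 - 1402) + 20727) = -5 + (5059 + 20727) = -5 + 25786 = 25781)
j = -2304 (j = 4**2*(-4*6**2) = 16*(-4*36) = 16*(-144) = -2304)
J + j = 25781 - 2304 = 23477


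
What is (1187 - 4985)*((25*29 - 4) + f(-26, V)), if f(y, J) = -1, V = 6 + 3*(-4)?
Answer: -2734560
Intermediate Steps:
V = -6 (V = 6 - 12 = -6)
(1187 - 4985)*((25*29 - 4) + f(-26, V)) = (1187 - 4985)*((25*29 - 4) - 1) = -3798*((725 - 4) - 1) = -3798*(721 - 1) = -3798*720 = -2734560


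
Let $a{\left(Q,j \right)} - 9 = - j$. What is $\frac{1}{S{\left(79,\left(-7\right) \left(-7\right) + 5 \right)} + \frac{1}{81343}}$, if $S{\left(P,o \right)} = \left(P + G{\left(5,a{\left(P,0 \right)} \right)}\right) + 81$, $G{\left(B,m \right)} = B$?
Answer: $\frac{81343}{13421596} \approx 0.0060606$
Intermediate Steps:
$a{\left(Q,j \right)} = 9 - j$
$S{\left(P,o \right)} = 86 + P$ ($S{\left(P,o \right)} = \left(P + 5\right) + 81 = \left(5 + P\right) + 81 = 86 + P$)
$\frac{1}{S{\left(79,\left(-7\right) \left(-7\right) + 5 \right)} + \frac{1}{81343}} = \frac{1}{\left(86 + 79\right) + \frac{1}{81343}} = \frac{1}{165 + \frac{1}{81343}} = \frac{1}{\frac{13421596}{81343}} = \frac{81343}{13421596}$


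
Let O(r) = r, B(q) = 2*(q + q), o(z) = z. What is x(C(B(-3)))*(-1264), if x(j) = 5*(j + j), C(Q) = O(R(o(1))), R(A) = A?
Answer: -12640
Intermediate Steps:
B(q) = 4*q (B(q) = 2*(2*q) = 4*q)
C(Q) = 1
x(j) = 10*j (x(j) = 5*(2*j) = 10*j)
x(C(B(-3)))*(-1264) = (10*1)*(-1264) = 10*(-1264) = -12640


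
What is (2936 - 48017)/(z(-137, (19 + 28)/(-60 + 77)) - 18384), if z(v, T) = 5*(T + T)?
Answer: 766377/312058 ≈ 2.4559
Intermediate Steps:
z(v, T) = 10*T (z(v, T) = 5*(2*T) = 10*T)
(2936 - 48017)/(z(-137, (19 + 28)/(-60 + 77)) - 18384) = (2936 - 48017)/(10*((19 + 28)/(-60 + 77)) - 18384) = -45081/(10*(47/17) - 18384) = -45081/(470/17 - 18384) = -45081/(-312058/17) = -45081*(-17/312058) = 766377/312058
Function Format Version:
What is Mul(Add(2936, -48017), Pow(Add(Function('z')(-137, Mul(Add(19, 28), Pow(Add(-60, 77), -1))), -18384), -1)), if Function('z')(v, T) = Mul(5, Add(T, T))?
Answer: Rational(766377, 312058) ≈ 2.4559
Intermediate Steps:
Function('z')(v, T) = Mul(10, T) (Function('z')(v, T) = Mul(5, Mul(2, T)) = Mul(10, T))
Mul(Add(2936, -48017), Pow(Add(Function('z')(-137, Mul(Add(19, 28), Pow(Add(-60, 77), -1))), -18384), -1)) = Mul(Add(2936, -48017), Pow(Add(Mul(10, Mul(Add(19, 28), Pow(Add(-60, 77), -1))), -18384), -1)) = Mul(-45081, Pow(Add(Mul(10, Mul(47, Pow(17, -1))), -18384), -1)) = Mul(-45081, Pow(Add(Mul(10, Mul(47, Rational(1, 17))), -18384), -1)) = Mul(-45081, Pow(Add(Mul(10, Rational(47, 17)), -18384), -1)) = Mul(-45081, Pow(Add(Rational(470, 17), -18384), -1)) = Mul(-45081, Pow(Rational(-312058, 17), -1)) = Mul(-45081, Rational(-17, 312058)) = Rational(766377, 312058)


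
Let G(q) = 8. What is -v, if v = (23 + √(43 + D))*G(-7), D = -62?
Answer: -184 - 8*I*√19 ≈ -184.0 - 34.871*I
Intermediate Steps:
v = 184 + 8*I*√19 (v = (23 + √(43 - 62))*8 = (23 + √(-19))*8 = (23 + I*√19)*8 = 184 + 8*I*√19 ≈ 184.0 + 34.871*I)
-v = -(184 + 8*I*√19) = -184 - 8*I*√19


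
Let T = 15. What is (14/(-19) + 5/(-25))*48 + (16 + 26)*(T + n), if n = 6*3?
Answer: 127398/95 ≈ 1341.0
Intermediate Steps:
n = 18
(14/(-19) + 5/(-25))*48 + (16 + 26)*(T + n) = (14/(-19) + 5/(-25))*48 + (16 + 26)*(15 + 18) = (14*(-1/19) + 5*(-1/25))*48 + 42*33 = (-14/19 - 1/5)*48 + 1386 = -89/95*48 + 1386 = -4272/95 + 1386 = 127398/95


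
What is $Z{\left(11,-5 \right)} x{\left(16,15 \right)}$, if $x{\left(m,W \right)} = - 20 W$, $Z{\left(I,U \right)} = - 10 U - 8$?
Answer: $-12600$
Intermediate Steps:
$Z{\left(I,U \right)} = -8 - 10 U$ ($Z{\left(I,U \right)} = - 10 U - 8 = -8 - 10 U$)
$Z{\left(11,-5 \right)} x{\left(16,15 \right)} = \left(-8 - -50\right) \left(\left(-20\right) 15\right) = \left(-8 + 50\right) \left(-300\right) = 42 \left(-300\right) = -12600$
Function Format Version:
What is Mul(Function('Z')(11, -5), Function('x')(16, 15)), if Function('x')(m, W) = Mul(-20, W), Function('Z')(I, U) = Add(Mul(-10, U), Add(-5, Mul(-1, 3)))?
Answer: -12600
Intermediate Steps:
Function('Z')(I, U) = Add(-8, Mul(-10, U)) (Function('Z')(I, U) = Add(Mul(-10, U), Add(-5, -3)) = Add(Mul(-10, U), -8) = Add(-8, Mul(-10, U)))
Mul(Function('Z')(11, -5), Function('x')(16, 15)) = Mul(Add(-8, Mul(-10, -5)), Mul(-20, 15)) = Mul(Add(-8, 50), -300) = Mul(42, -300) = -12600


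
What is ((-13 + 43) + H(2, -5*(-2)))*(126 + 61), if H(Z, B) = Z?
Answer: 5984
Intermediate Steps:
((-13 + 43) + H(2, -5*(-2)))*(126 + 61) = ((-13 + 43) + 2)*(126 + 61) = (30 + 2)*187 = 32*187 = 5984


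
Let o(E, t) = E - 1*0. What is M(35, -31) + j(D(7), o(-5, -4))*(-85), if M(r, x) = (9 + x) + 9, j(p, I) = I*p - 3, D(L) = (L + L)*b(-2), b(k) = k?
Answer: -11658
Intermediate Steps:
o(E, t) = E (o(E, t) = E + 0 = E)
D(L) = -4*L (D(L) = (L + L)*(-2) = (2*L)*(-2) = -4*L)
j(p, I) = -3 + I*p
M(r, x) = 18 + x
M(35, -31) + j(D(7), o(-5, -4))*(-85) = (18 - 31) + (-3 - (-20)*7)*(-85) = -13 + (-3 - 5*(-28))*(-85) = -13 + (-3 + 140)*(-85) = -13 + 137*(-85) = -13 - 11645 = -11658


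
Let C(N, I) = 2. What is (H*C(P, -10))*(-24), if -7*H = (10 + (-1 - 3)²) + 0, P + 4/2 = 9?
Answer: 1248/7 ≈ 178.29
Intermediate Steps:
P = 7 (P = -2 + 9 = 7)
H = -26/7 (H = -((10 + (-1 - 3)²) + 0)/7 = -((10 + (-4)²) + 0)/7 = -((10 + 16) + 0)/7 = -(26 + 0)/7 = -⅐*26 = -26/7 ≈ -3.7143)
(H*C(P, -10))*(-24) = -26/7*2*(-24) = -52/7*(-24) = 1248/7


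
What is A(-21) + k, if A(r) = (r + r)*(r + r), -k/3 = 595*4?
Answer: -5376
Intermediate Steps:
k = -7140 (k = -1785*4 = -3*2380 = -7140)
A(r) = 4*r² (A(r) = (2*r)*(2*r) = 4*r²)
A(-21) + k = 4*(-21)² - 7140 = 4*441 - 7140 = 1764 - 7140 = -5376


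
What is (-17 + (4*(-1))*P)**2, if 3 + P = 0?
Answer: 25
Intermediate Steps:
P = -3 (P = -3 + 0 = -3)
(-17 + (4*(-1))*P)**2 = (-17 + (4*(-1))*(-3))**2 = (-17 - 4*(-3))**2 = (-17 + 12)**2 = (-5)**2 = 25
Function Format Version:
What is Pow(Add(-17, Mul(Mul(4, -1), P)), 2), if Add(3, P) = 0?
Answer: 25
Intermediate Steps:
P = -3 (P = Add(-3, 0) = -3)
Pow(Add(-17, Mul(Mul(4, -1), P)), 2) = Pow(Add(-17, Mul(Mul(4, -1), -3)), 2) = Pow(Add(-17, Mul(-4, -3)), 2) = Pow(Add(-17, 12), 2) = Pow(-5, 2) = 25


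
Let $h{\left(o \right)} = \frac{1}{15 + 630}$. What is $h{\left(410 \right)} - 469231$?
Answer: $- \frac{302653994}{645} \approx -4.6923 \cdot 10^{5}$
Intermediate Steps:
$h{\left(o \right)} = \frac{1}{645}$
$h{\left(410 \right)} - 469231 = \frac{1}{645} - 469231 = - \frac{302653994}{645}$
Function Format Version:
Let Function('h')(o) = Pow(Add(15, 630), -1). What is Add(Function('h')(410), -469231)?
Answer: Rational(-302653994, 645) ≈ -4.6923e+5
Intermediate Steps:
Function('h')(o) = Rational(1, 645) (Function('h')(o) = Pow(645, -1) = Rational(1, 645))
Add(Function('h')(410), -469231) = Add(Rational(1, 645), -469231) = Rational(-302653994, 645)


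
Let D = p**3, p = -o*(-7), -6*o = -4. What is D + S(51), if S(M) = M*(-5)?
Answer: -4141/27 ≈ -153.37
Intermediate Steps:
o = 2/3 (o = -1/6*(-4) = 2/3 ≈ 0.66667)
p = 14/3 (p = -1*2/3*(-7) = -2/3*(-7) = 14/3 ≈ 4.6667)
S(M) = -5*M
D = 2744/27 (D = (14/3)**3 = 2744/27 ≈ 101.63)
D + S(51) = 2744/27 - 5*51 = 2744/27 - 255 = -4141/27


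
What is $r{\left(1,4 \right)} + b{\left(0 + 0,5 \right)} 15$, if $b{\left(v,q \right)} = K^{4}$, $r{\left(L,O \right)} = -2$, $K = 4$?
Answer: $3838$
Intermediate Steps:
$b{\left(v,q \right)} = 256$ ($b{\left(v,q \right)} = 4^{4} = 256$)
$r{\left(1,4 \right)} + b{\left(0 + 0,5 \right)} 15 = -2 + 256 \cdot 15 = -2 + 3840 = 3838$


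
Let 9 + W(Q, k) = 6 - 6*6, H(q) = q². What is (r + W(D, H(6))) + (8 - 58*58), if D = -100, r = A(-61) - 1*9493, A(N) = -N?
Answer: -12827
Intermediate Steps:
r = -9432 (r = -1*(-61) - 1*9493 = 61 - 9493 = -9432)
W(Q, k) = -39 (W(Q, k) = -9 + (6 - 6*6) = -9 + (6 - 36) = -9 - 30 = -39)
(r + W(D, H(6))) + (8 - 58*58) = (-9432 - 39) + (8 - 58*58) = -9471 + (8 - 3364) = -9471 - 3356 = -12827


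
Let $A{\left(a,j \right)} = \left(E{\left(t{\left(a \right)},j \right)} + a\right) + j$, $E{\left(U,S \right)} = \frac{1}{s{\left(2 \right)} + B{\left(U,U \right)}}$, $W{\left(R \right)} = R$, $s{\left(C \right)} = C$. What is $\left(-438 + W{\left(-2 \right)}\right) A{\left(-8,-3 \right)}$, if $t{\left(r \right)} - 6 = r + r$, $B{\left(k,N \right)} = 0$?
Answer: $4620$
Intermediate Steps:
$t{\left(r \right)} = 6 + 2 r$ ($t{\left(r \right)} = 6 + \left(r + r\right) = 6 + 2 r$)
$E{\left(U,S \right)} = \frac{1}{2}$ ($E{\left(U,S \right)} = \frac{1}{2 + 0} = \frac{1}{2}$)
$A{\left(a,j \right)} = \frac{1}{2} + a + j$ ($A{\left(a,j \right)} = \left(\frac{1}{2} + a\right) + j = \frac{1}{2} + a + j$)
$\left(-438 + W{\left(-2 \right)}\right) A{\left(-8,-3 \right)} = \left(-438 - 2\right) \left(\frac{1}{2} - 8 - 3\right) = \left(-440\right) \left(- \frac{21}{2}\right) = 4620$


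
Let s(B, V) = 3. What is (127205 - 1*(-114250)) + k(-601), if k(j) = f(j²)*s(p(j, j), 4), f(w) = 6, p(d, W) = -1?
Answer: 241473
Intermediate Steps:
k(j) = 18 (k(j) = 6*3 = 18)
(127205 - 1*(-114250)) + k(-601) = (127205 - 1*(-114250)) + 18 = (127205 + 114250) + 18 = 241455 + 18 = 241473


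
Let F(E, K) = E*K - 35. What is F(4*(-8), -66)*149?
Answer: 309473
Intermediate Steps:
F(E, K) = -35 + E*K
F(4*(-8), -66)*149 = (-35 + (4*(-8))*(-66))*149 = (-35 - 32*(-66))*149 = (-35 + 2112)*149 = 2077*149 = 309473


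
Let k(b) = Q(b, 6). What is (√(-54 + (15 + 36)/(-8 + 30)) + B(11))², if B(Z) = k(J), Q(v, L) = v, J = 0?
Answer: -1137/22 ≈ -51.682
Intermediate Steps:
k(b) = b
B(Z) = 0
(√(-54 + (15 + 36)/(-8 + 30)) + B(11))² = (√(-54 + (15 + 36)/(-8 + 30)) + 0)² = (√(-54 + 51/22) + 0)² = (√(-1137/22) + 0)² = (I*√25014/22 + 0)² = (I*√25014/22)² = -1137/22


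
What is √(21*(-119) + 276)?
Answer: 3*I*√247 ≈ 47.149*I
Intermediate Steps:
√(21*(-119) + 276) = √(-2499 + 276) = √(-2223) = 3*I*√247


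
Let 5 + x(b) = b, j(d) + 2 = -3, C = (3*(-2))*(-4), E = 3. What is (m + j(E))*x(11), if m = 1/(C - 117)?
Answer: -932/31 ≈ -30.065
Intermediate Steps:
C = 24 (C = -6*(-4) = 24)
j(d) = -5 (j(d) = -2 - 3 = -5)
x(b) = -5 + b
m = -1/93 (m = 1/(24 - 117) = 1/(-93) = -1/93 ≈ -0.010753)
(m + j(E))*x(11) = (-1/93 - 5)*(-5 + 11) = -466/93*6 = -932/31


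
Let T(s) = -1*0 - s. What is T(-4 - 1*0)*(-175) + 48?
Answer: -652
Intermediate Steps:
T(s) = -s (T(s) = 0 - s = -s)
T(-4 - 1*0)*(-175) + 48 = -(-4 - 1*0)*(-175) + 48 = -(-4 + 0)*(-175) + 48 = -1*(-4)*(-175) + 48 = 4*(-175) + 48 = -700 + 48 = -652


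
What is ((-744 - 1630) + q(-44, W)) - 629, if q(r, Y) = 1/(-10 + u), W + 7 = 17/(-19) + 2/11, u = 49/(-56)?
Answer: -261269/87 ≈ -3003.1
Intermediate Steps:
u = -7/8 (u = 49*(-1/56) = -7/8 ≈ -0.87500)
W = -1612/209 (W = -7 + (17/(-19) + 2/11) = -7 + (17*(-1/19) + 2*(1/11)) = -7 + (-17/19 + 2/11) = -7 - 149/209 = -1612/209 ≈ -7.7129)
q(r, Y) = -8/87 (q(r, Y) = 1/(-10 - 7/8) = 1/(-87/8) = -8/87)
((-744 - 1630) + q(-44, W)) - 629 = ((-744 - 1630) - 8/87) - 629 = (-2374 - 8/87) - 629 = -206546/87 - 629 = -261269/87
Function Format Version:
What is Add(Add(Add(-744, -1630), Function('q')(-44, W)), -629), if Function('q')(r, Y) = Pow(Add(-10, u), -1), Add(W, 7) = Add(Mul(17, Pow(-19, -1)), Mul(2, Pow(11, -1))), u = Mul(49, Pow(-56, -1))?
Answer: Rational(-261269, 87) ≈ -3003.1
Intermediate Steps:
u = Rational(-7, 8) (u = Mul(49, Rational(-1, 56)) = Rational(-7, 8) ≈ -0.87500)
W = Rational(-1612, 209) (W = Add(-7, Add(Mul(17, Pow(-19, -1)), Mul(2, Pow(11, -1)))) = Add(-7, Add(Mul(17, Rational(-1, 19)), Mul(2, Rational(1, 11)))) = Add(-7, Add(Rational(-17, 19), Rational(2, 11))) = Add(-7, Rational(-149, 209)) = Rational(-1612, 209) ≈ -7.7129)
Function('q')(r, Y) = Rational(-8, 87) (Function('q')(r, Y) = Pow(Add(-10, Rational(-7, 8)), -1) = Pow(Rational(-87, 8), -1) = Rational(-8, 87))
Add(Add(Add(-744, -1630), Function('q')(-44, W)), -629) = Add(Add(Add(-744, -1630), Rational(-8, 87)), -629) = Add(Add(-2374, Rational(-8, 87)), -629) = Add(Rational(-206546, 87), -629) = Rational(-261269, 87)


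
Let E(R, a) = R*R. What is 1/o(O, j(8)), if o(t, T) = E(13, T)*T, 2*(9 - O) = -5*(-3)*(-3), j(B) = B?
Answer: 1/1352 ≈ 0.00073965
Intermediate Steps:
E(R, a) = R²
O = 63/2 (O = 9 - (-5*(-3))*(-3)/2 = 9 - 15*(-3)/2 = 9 - ½*(-45) = 9 + 45/2 = 63/2 ≈ 31.500)
o(t, T) = 169*T (o(t, T) = 13²*T = 169*T)
1/o(O, j(8)) = 1/(169*8) = 1/1352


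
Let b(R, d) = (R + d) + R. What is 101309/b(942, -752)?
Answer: 101309/1132 ≈ 89.496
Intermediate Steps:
b(R, d) = d + 2*R
101309/b(942, -752) = 101309/(-752 + 2*942) = 101309/(-752 + 1884) = 101309/1132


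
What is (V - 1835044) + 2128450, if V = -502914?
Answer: -209508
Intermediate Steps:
(V - 1835044) + 2128450 = (-502914 - 1835044) + 2128450 = -2337958 + 2128450 = -209508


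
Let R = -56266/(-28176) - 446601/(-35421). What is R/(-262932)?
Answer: -2429404627/43735324290912 ≈ -5.5548e-5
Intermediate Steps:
R = 2429404627/166337016 (R = -56266*(-1/28176) - 446601*(-1/35421) = 28133/14088 + 148867/11807 = 2429404627/166337016 ≈ 14.605)
R/(-262932) = (2429404627/166337016)/(-262932) = (2429404627/166337016)*(-1/262932) = -2429404627/43735324290912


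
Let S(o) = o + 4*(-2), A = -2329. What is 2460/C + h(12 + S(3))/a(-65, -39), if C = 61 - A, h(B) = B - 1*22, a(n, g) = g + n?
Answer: 29169/24856 ≈ 1.1735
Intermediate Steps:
S(o) = -8 + o (S(o) = o - 8 = -8 + o)
h(B) = -22 + B (h(B) = B - 22 = -22 + B)
C = 2390 (C = 61 - 1*(-2329) = 61 + 2329 = 2390)
2460/C + h(12 + S(3))/a(-65, -39) = 2460/2390 + (-22 + (12 + (-8 + 3)))/(-39 - 65) = 2460*(1/2390) + (-22 + (12 - 5))/(-104) = 246/239 + (-22 + 7)*(-1/104) = 246/239 - 15*(-1/104) = 246/239 + 15/104 = 29169/24856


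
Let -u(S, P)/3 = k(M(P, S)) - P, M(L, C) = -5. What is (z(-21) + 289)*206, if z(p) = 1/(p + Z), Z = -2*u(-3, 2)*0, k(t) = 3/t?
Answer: 1250008/21 ≈ 59524.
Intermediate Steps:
u(S, P) = 9/5 + 3*P (u(S, P) = -3*(3/(-5) - P) = -3*(3*(-⅕) - P) = -3*(-⅗ - P) = 9/5 + 3*P)
Z = 0 (Z = -2*(9/5 + 3*2)*0 = -2*(9/5 + 6)*0 = -2*39/5*0 = -78/5*0 = 0)
z(p) = 1/p (z(p) = 1/(p + 0) = 1/p)
(z(-21) + 289)*206 = (1/(-21) + 289)*206 = (-1/21 + 289)*206 = (6068/21)*206 = 1250008/21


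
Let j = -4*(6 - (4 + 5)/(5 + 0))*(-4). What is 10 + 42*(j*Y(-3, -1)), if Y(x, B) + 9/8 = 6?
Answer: 68846/5 ≈ 13769.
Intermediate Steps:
Y(x, B) = 39/8 (Y(x, B) = -9/8 + 6 = 39/8)
j = 336/5 (j = -4*(6 - 9/5)*(-4) = -4*21/5*(-4) = -84/5*(-4) = 336/5 ≈ 67.200)
10 + 42*(j*Y(-3, -1)) = 10 + 42*((336/5)*(39/8)) = 10 + 42*(1638/5) = 10 + 68796/5 = 68846/5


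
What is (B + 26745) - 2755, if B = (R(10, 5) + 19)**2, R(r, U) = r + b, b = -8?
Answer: 24431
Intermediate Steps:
R(r, U) = -8 + r (R(r, U) = r - 8 = -8 + r)
B = 441 (B = ((-8 + 10) + 19)**2 = (2 + 19)**2 = 21**2 = 441)
(B + 26745) - 2755 = (441 + 26745) - 2755 = 27186 - 2755 = 24431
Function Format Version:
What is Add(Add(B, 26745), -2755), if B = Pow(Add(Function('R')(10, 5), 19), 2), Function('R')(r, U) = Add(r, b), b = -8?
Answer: 24431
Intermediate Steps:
Function('R')(r, U) = Add(-8, r) (Function('R')(r, U) = Add(r, -8) = Add(-8, r))
B = 441 (B = Pow(Add(Add(-8, 10), 19), 2) = Pow(Add(2, 19), 2) = Pow(21, 2) = 441)
Add(Add(B, 26745), -2755) = Add(Add(441, 26745), -2755) = Add(27186, -2755) = 24431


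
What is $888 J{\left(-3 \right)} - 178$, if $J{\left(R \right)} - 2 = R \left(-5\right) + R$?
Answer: $12254$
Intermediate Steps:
$J{\left(R \right)} = 2 - 4 R$ ($J{\left(R \right)} = 2 + \left(R \left(-5\right) + R\right) = 2 + \left(- 5 R + R\right) = 2 - 4 R$)
$888 J{\left(-3 \right)} - 178 = 888 \left(2 - -12\right) - 178 = 888 \left(2 + 12\right) - 178 = 888 \cdot 14 - 178 = 12432 - 178 = 12254$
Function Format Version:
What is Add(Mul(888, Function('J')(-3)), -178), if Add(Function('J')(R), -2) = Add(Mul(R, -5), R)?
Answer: 12254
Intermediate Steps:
Function('J')(R) = Add(2, Mul(-4, R)) (Function('J')(R) = Add(2, Add(Mul(R, -5), R)) = Add(2, Add(Mul(-5, R), R)) = Add(2, Mul(-4, R)))
Add(Mul(888, Function('J')(-3)), -178) = Add(Mul(888, Add(2, Mul(-4, -3))), -178) = Add(Mul(888, Add(2, 12)), -178) = Add(Mul(888, 14), -178) = Add(12432, -178) = 12254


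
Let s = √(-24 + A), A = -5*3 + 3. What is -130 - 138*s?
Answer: -130 - 828*I ≈ -130.0 - 828.0*I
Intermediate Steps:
A = -12 (A = -15 + 3 = -12)
s = 6*I (s = √(-24 - 12) = √(-36) = 6*I ≈ 6.0*I)
-130 - 138*s = -130 - 828*I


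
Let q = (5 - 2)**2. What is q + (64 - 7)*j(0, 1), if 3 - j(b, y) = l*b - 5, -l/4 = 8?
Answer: 465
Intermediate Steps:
l = -32 (l = -4*8 = -32)
j(b, y) = 8 + 32*b (j(b, y) = 3 - (-32*b - 5) = 3 - (-5 - 32*b) = 3 + (5 + 32*b) = 8 + 32*b)
q = 9 (q = 3**2 = 9)
q + (64 - 7)*j(0, 1) = 9 + (64 - 7)*(8 + 32*0) = 9 + 57*(8 + 0) = 9 + 57*8 = 9 + 456 = 465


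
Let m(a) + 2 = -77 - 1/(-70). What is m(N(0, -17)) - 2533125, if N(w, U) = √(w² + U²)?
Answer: -177324279/70 ≈ -2.5332e+6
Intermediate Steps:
N(w, U) = √(U² + w²)
m(a) = -5529/70 (m(a) = -2 + (-77 - 1/(-70)) = -2 + (-77 - 1*(-1/70)) = -2 + (-77 + 1/70) = -2 - 5389/70 = -5529/70)
m(N(0, -17)) - 2533125 = -5529/70 - 2533125 = -177324279/70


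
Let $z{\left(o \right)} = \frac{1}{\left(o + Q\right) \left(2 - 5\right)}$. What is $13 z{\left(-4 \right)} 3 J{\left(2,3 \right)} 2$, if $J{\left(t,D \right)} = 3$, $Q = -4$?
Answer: $\frac{39}{4} \approx 9.75$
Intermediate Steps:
$z{\left(o \right)} = \frac{1}{12 - 3 o}$ ($z{\left(o \right)} = \frac{1}{\left(o - 4\right) \left(2 - 5\right)} = \frac{1}{\left(-4 + o\right) \left(-3\right)} = \frac{1}{12 - 3 o}$)
$13 z{\left(-4 \right)} 3 J{\left(2,3 \right)} 2 = 13 \left(- \frac{1}{-12 + 3 \left(-4\right)}\right) 3 \cdot 3 \cdot 2 = 13 \left(- \frac{1}{-12 - 12}\right) 9 \cdot 2 = 13 \left(- \frac{1}{-24}\right) 18 = 13 \left(\left(-1\right) \left(- \frac{1}{24}\right)\right) 18 = 13 \cdot \frac{1}{24} \cdot 18 = \frac{13}{24} \cdot 18 = \frac{39}{4}$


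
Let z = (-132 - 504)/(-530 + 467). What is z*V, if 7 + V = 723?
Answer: 151792/21 ≈ 7228.2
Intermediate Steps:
V = 716 (V = -7 + 723 = 716)
z = 212/21 (z = -636/(-63) = -636*(-1/63) = 212/21 ≈ 10.095)
z*V = (212/21)*716 = 151792/21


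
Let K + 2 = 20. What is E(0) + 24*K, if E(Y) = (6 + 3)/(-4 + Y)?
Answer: 1719/4 ≈ 429.75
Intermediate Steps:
K = 18 (K = -2 + 20 = 18)
E(Y) = 9/(-4 + Y)
E(0) + 24*K = 9/(-4 + 0) + 24*18 = 9/(-4) + 432 = 9*(-1/4) + 432 = -9/4 + 432 = 1719/4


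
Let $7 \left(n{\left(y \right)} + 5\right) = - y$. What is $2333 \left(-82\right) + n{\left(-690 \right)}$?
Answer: $- \frac{1338487}{7} \approx -1.9121 \cdot 10^{5}$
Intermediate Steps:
$n{\left(y \right)} = -5 - \frac{y}{7}$ ($n{\left(y \right)} = -5 + \frac{\left(-1\right) y}{7} = -5 - \frac{y}{7}$)
$2333 \left(-82\right) + n{\left(-690 \right)} = 2333 \left(-82\right) - - \frac{655}{7} = -191306 + \left(-5 + \frac{690}{7}\right) = -191306 + \frac{655}{7} = - \frac{1338487}{7}$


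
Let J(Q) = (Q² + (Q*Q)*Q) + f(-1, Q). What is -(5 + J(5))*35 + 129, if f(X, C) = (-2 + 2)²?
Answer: -5296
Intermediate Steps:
f(X, C) = 0 (f(X, C) = 0² = 0)
J(Q) = Q² + Q³ (J(Q) = (Q² + (Q*Q)*Q) + 0 = (Q² + Q²*Q) + 0 = (Q² + Q³) + 0 = Q² + Q³)
-(5 + J(5))*35 + 129 = -(5 + 5²*(1 + 5))*35 + 129 = -(5 + 25*6)*35 + 129 = -(5 + 150)*35 + 129 = -1*155*35 + 129 = -155*35 + 129 = -5425 + 129 = -5296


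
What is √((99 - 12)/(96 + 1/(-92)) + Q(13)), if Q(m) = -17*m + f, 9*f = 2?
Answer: I*√154323146791/26493 ≈ 14.828*I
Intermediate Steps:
f = 2/9 (f = (⅑)*2 = 2/9 ≈ 0.22222)
Q(m) = 2/9 - 17*m (Q(m) = -17*m + 2/9 = 2/9 - 17*m)
√((99 - 12)/(96 + 1/(-92)) + Q(13)) = √((99 - 12)/(96 + 1/(-92)) + (2/9 - 17*13)) = √(87/(96 - 1/92) + (2/9 - 221)) = √(87/(8831/92) - 1987/9) = √(87*(92/8831) - 1987/9) = √(8004/8831 - 1987/9) = √(-17475161/79479) = I*√154323146791/26493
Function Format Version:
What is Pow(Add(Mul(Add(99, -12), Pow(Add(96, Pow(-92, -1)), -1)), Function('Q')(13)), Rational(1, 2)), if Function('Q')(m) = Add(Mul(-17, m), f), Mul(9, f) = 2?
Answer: Mul(Rational(1, 26493), I, Pow(154323146791, Rational(1, 2))) ≈ Mul(14.828, I)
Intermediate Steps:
f = Rational(2, 9) (f = Mul(Rational(1, 9), 2) = Rational(2, 9) ≈ 0.22222)
Function('Q')(m) = Add(Rational(2, 9), Mul(-17, m)) (Function('Q')(m) = Add(Mul(-17, m), Rational(2, 9)) = Add(Rational(2, 9), Mul(-17, m)))
Pow(Add(Mul(Add(99, -12), Pow(Add(96, Pow(-92, -1)), -1)), Function('Q')(13)), Rational(1, 2)) = Pow(Add(Mul(Add(99, -12), Pow(Add(96, Pow(-92, -1)), -1)), Add(Rational(2, 9), Mul(-17, 13))), Rational(1, 2)) = Pow(Add(Mul(87, Pow(Add(96, Rational(-1, 92)), -1)), Add(Rational(2, 9), -221)), Rational(1, 2)) = Pow(Add(Mul(87, Pow(Rational(8831, 92), -1)), Rational(-1987, 9)), Rational(1, 2)) = Pow(Add(Mul(87, Rational(92, 8831)), Rational(-1987, 9)), Rational(1, 2)) = Pow(Add(Rational(8004, 8831), Rational(-1987, 9)), Rational(1, 2)) = Pow(Rational(-17475161, 79479), Rational(1, 2)) = Mul(Rational(1, 26493), I, Pow(154323146791, Rational(1, 2)))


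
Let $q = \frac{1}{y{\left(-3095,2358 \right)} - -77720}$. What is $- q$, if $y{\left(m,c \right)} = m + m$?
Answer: $- \frac{1}{71530} \approx -1.398 \cdot 10^{-5}$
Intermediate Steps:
$y{\left(m,c \right)} = 2 m$
$q = \frac{1}{71530}$ ($q = \frac{1}{2 \left(-3095\right) - -77720} = \frac{1}{-6190 + 77720} = \frac{1}{71530} \approx 1.398 \cdot 10^{-5}$)
$- q = \left(-1\right) \frac{1}{71530} = - \frac{1}{71530}$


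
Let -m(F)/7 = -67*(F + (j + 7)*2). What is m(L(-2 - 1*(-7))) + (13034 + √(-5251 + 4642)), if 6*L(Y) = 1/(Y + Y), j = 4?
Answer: 1401589/60 + I*√609 ≈ 23360.0 + 24.678*I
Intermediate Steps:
L(Y) = 1/(12*Y) (L(Y) = 1/(6*(Y + Y)) = 1/(6*((2*Y))) = (1/(2*Y))/6 = 1/(12*Y))
m(F) = 10318 + 469*F (m(F) = -(-469)*(F + (4 + 7)*2) = -(-469)*(F + 11*2) = -(-469)*(F + 22) = -(-469)*(22 + F) = -7*(-1474 - 67*F) = 10318 + 469*F)
m(L(-2 - 1*(-7))) + (13034 + √(-5251 + 4642)) = (10318 + 469*(1/(12*(-2 - 1*(-7))))) + (13034 + √(-5251 + 4642)) = (10318 + 469*(1/(12*(-2 + 7)))) + (13034 + √(-609)) = (10318 + 469*((1/12)/5)) + (13034 + I*√609) = (10318 + 469*((1/12)*(⅕))) + (13034 + I*√609) = (10318 + 469*(1/60)) + (13034 + I*√609) = (10318 + 469/60) + (13034 + I*√609) = 619549/60 + (13034 + I*√609) = 1401589/60 + I*√609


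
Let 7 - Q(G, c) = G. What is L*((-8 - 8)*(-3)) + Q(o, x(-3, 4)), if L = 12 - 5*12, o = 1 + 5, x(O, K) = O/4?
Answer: -2303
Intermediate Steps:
x(O, K) = O/4 (x(O, K) = O*(¼) = O/4)
o = 6
Q(G, c) = 7 - G
L = -48 (L = 12 - 60 = -48)
L*((-8 - 8)*(-3)) + Q(o, x(-3, 4)) = -48*(-8 - 8)*(-3) + (7 - 1*6) = -(-768)*(-3) + (7 - 6) = -48*48 + 1 = -2304 + 1 = -2303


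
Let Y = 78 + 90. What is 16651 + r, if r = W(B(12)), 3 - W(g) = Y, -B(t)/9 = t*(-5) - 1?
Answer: 16486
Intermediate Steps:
Y = 168
B(t) = 9 + 45*t (B(t) = -9*(t*(-5) - 1) = -9*(-5*t - 1) = -9*(-1 - 5*t) = 9 + 45*t)
W(g) = -165 (W(g) = 3 - 1*168 = 3 - 168 = -165)
r = -165
16651 + r = 16651 - 165 = 16486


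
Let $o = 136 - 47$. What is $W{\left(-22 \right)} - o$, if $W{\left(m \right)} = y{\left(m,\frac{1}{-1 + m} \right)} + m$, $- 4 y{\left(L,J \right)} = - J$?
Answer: $- \frac{10213}{92} \approx -111.01$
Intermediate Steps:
$y{\left(L,J \right)} = \frac{J}{4}$ ($y{\left(L,J \right)} = - \frac{\left(-1\right) J}{4} = \frac{J}{4}$)
$o = 89$ ($o = 136 - 47 = 89$)
$W{\left(m \right)} = m + \frac{1}{4 \left(-1 + m\right)}$ ($W{\left(m \right)} = \frac{1}{4 \left(-1 + m\right)} + m = m + \frac{1}{4 \left(-1 + m\right)}$)
$W{\left(-22 \right)} - o = \frac{\frac{1}{4} - 22 \left(-1 - 22\right)}{-1 - 22} - 89 = \frac{\frac{1}{4} - -506}{-23} - 89 = - \frac{\frac{1}{4} + 506}{23} - 89 = \left(- \frac{1}{23}\right) \frac{2025}{4} - 89 = - \frac{2025}{92} - 89 = - \frac{10213}{92}$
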